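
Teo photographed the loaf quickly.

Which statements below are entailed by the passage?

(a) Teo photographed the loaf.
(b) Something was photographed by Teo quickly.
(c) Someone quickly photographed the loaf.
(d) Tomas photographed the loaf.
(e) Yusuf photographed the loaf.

(a) Entailed — dropping 'quickly' leaves a sub-description the original still satisfies.
(b) Entailed — this follows by dropping conjuncts from the photographing event's description.
(c) Entailed — this follows by dropping conjuncts from the photographing event's description.
(d) Not entailed — the passage has Teo photographing the loaf, not Tomas.
(e) Not entailed — the passage has Teo photographing the loaf, not Yusuf.

(a), (b), (c)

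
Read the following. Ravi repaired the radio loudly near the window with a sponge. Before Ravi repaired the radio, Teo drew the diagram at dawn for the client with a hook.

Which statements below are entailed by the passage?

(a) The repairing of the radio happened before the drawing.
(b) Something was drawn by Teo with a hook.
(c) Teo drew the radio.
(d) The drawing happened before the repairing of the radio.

(a) Not entailed — the narrative places the drawing before the repairing, not after.
(b) Entailed — dropping 'for the client', 'at dawn' and generalizing the patient leaves a sub-description the original still satisfies.
(c) Not entailed — Teo drew the diagram, not the radio; the radio belongs to the repairing event.
(d) Entailed — the narrative places the drawing before the repairing.

(b), (d)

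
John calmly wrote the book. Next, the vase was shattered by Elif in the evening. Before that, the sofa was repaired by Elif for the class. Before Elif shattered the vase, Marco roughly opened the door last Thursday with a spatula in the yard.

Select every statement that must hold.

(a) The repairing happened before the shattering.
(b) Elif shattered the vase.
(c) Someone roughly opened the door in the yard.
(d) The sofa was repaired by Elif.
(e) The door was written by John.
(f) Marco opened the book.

(a) Entailed — the narrative places the repairing before the shattering.
(b) Entailed — every conjunct here is already in the original shattering event.
(c) Entailed — this follows by dropping conjuncts from the opening event's description.
(d) Entailed — the original entails any weakening of itself; this just drops 'for the class'.
(e) Not entailed — John wrote the book, not the door; the door belongs to the opening event.
(f) Not entailed — Marco opened the door, not the book; the book belongs to the writing event.

(a), (b), (c), (d)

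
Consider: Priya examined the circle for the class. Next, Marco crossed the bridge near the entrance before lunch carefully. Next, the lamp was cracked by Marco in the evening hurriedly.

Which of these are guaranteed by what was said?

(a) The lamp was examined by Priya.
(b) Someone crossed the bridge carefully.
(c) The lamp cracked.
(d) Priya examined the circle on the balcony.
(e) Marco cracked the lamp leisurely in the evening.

(a) Not entailed — Priya examined the circle, not the lamp; the lamp belongs to the cracking event.
(b) Entailed — this follows by dropping conjuncts from the crossing event's description.
(c) Entailed — 'Marco cracked the lamp' is causative; it entails the inchoative 'the lamp cracked'.
(d) Not entailed — 'on the balcony' adds information not in the original event.
(e) Not entailed — 'leisurely' adds a manner not in (and inconsistent with) the original.

(b), (c)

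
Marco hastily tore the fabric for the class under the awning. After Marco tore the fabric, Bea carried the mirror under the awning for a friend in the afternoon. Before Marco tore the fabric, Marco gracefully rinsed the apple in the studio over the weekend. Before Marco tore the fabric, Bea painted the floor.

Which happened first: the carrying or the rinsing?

The connectives place the rinsing before the carrying.

the rinsing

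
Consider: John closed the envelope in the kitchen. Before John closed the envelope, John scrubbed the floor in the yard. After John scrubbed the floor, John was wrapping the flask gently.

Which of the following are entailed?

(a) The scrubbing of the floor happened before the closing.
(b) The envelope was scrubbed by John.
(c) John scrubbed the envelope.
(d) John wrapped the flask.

(a)

(a) Entailed — the narrative places the scrubbing before the closing.
(b) Not entailed — John scrubbed the floor, not the envelope; the envelope belongs to the closing event.
(c) Not entailed — John scrubbed the floor, not the envelope; the envelope belongs to the closing event.
(d) Not entailed — 'was wrapping' is progressive on an accomplishment; it does not entail the completed 'wrapped'.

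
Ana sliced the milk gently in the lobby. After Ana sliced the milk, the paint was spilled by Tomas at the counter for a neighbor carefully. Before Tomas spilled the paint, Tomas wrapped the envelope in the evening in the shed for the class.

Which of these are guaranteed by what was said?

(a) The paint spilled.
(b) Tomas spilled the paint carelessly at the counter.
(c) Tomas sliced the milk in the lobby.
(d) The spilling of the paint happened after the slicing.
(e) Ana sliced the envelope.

(a) Entailed — 'Tomas spilled the paint' is causative; it entails the inchoative 'the paint spilled'.
(b) Not entailed — 'carelessly' adds a manner not in (and inconsistent with) the original.
(c) Not entailed — the passage has Ana slicing the milk, not Tomas.
(d) Entailed — the narrative places the slicing before the spilling.
(e) Not entailed — Ana sliced the milk, not the envelope; the envelope belongs to the wrapping event.

(a), (d)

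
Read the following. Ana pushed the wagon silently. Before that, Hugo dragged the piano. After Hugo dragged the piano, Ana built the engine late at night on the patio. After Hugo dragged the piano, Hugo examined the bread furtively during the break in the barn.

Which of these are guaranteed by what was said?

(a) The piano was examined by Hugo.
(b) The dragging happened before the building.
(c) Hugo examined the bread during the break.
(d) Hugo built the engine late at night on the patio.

(a) Not entailed — Hugo examined the bread, not the piano; the piano belongs to the dragging event.
(b) Entailed — the narrative places the dragging before the building.
(c) Entailed — the original entails any weakening of itself; this just drops 'furtively', 'in the barn'.
(d) Not entailed — the passage has Ana building the engine, not Hugo.

(b), (c)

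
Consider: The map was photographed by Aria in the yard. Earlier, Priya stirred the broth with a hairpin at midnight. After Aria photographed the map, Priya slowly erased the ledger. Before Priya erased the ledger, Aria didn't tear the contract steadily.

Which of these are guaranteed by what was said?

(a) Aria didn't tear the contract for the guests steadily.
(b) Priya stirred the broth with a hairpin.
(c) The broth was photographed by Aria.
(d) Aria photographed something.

(a) Entailed — under negation, adding a further restriction is entailed: if no such tearing event occurred, none occurred for the guests either.
(b) Entailed — dropping 'at midnight' leaves a sub-description the original still satisfies.
(c) Not entailed — Aria photographed the map, not the broth; the broth belongs to the stirring event.
(d) Entailed — the original entails any weakening of itself; this just drops 'in the yard' and generalizes the patient.

(a), (b), (d)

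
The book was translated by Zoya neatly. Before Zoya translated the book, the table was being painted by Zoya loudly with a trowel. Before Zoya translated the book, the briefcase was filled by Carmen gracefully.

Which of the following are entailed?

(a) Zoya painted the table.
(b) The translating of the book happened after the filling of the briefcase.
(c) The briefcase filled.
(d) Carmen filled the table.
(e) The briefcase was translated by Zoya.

(b), (c)

(a) Not entailed — 'was painting' is progressive on an accomplishment; it does not entail the completed 'painted'.
(b) Entailed — the narrative places the filling before the translating.
(c) Entailed — 'Carmen filled the briefcase' is causative; it entails the inchoative 'the briefcase filled'.
(d) Not entailed — Carmen filled the briefcase, not the table; the table belongs to the painting event.
(e) Not entailed — Zoya translated the book, not the briefcase; the briefcase belongs to the filling event.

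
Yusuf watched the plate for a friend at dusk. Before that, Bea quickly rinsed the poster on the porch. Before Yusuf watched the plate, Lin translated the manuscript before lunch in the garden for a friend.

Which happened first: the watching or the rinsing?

The connectives place the rinsing before the watching.

the rinsing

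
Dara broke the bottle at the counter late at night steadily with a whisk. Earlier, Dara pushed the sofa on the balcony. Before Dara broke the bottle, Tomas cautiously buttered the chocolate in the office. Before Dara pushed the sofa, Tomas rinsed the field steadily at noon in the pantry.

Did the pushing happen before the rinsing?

no

The narrative orders the rinsing before the pushing.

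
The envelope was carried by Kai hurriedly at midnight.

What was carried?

'the envelope' marks the patient of the carrying event.

the envelope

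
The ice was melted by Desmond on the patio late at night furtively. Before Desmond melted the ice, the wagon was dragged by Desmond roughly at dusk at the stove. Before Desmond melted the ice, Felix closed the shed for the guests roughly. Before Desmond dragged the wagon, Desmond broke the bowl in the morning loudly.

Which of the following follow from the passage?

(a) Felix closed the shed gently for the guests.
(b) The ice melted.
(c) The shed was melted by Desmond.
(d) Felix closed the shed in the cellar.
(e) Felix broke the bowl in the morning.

(b)

(a) Not entailed — 'gently' adds a manner not in (and inconsistent with) the original.
(b) Entailed — 'Desmond melted the ice' is causative; it entails the inchoative 'the ice melted'.
(c) Not entailed — Desmond melted the ice, not the shed; the shed belongs to the closing event.
(d) Not entailed — 'in the cellar' adds information not in the original event.
(e) Not entailed — the passage has Desmond breaking the bowl, not Felix.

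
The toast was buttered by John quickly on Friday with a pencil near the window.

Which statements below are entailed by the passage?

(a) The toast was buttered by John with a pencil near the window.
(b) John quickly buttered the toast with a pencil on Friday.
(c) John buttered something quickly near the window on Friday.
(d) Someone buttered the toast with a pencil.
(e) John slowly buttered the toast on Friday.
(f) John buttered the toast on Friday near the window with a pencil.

(a), (b), (c), (d), (f)

(a) Entailed — this follows by dropping conjuncts from the buttering event's description.
(b) Entailed — dropping 'near the window' leaves a sub-description the original still satisfies.
(c) Entailed — dropping 'with a pencil' and generalizing the patient leaves a sub-description the original still satisfies.
(d) Entailed — every conjunct here is already in the original buttering event.
(e) Not entailed — 'slowly' adds a manner not in (and inconsistent with) the original.
(f) Entailed — every conjunct here is already in the original buttering event.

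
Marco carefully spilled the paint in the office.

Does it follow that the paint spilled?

'Marco spilled the paint' is the causative; it entails the inchoative 'the paint spilled'.

yes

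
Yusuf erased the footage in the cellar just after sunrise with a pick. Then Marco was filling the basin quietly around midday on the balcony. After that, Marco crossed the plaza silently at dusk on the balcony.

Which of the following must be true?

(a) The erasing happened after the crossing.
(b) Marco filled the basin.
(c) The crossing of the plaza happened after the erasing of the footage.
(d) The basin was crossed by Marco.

(a) Not entailed — the narrative places the erasing before the crossing, not after.
(b) Not entailed — 'was filling' is progressive on an accomplishment; it does not entail the completed 'filled'.
(c) Entailed — the narrative places the erasing before the crossing.
(d) Not entailed — Marco crossed the plaza, not the basin; the basin belongs to the filling event.

(c)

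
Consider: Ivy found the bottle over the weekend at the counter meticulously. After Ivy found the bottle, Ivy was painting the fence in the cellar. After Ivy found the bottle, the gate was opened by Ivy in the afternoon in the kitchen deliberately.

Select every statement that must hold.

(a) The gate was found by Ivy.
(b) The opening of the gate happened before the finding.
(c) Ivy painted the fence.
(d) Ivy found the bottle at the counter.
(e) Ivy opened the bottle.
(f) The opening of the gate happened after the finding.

(d), (f)

(a) Not entailed — Ivy found the bottle, not the gate; the gate belongs to the opening event.
(b) Not entailed — the narrative places the finding before the opening, not after.
(c) Not entailed — 'was painting' is progressive on an accomplishment; it does not entail the completed 'painted'.
(d) Entailed — dropping 'over the weekend', 'meticulously' leaves a sub-description the original still satisfies.
(e) Not entailed — Ivy opened the gate, not the bottle; the bottle belongs to the finding event.
(f) Entailed — the narrative places the finding before the opening.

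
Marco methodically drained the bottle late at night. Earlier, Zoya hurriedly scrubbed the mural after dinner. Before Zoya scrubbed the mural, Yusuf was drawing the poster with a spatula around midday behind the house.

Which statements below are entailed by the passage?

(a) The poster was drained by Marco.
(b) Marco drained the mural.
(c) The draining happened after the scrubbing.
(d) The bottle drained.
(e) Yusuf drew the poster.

(a) Not entailed — Marco drained the bottle, not the poster; the poster belongs to the drawing event.
(b) Not entailed — Marco drained the bottle, not the mural; the mural belongs to the scrubbing event.
(c) Entailed — the narrative places the scrubbing before the draining.
(d) Entailed — 'Marco drained the bottle' is causative; it entails the inchoative 'the bottle drained'.
(e) Not entailed — 'was drawing' is progressive on an accomplishment; it does not entail the completed 'drew'.

(c), (d)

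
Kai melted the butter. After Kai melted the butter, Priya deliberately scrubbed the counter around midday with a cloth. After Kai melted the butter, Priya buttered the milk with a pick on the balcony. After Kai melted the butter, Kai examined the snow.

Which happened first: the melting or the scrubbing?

the melting

The connectives place the melting before the scrubbing.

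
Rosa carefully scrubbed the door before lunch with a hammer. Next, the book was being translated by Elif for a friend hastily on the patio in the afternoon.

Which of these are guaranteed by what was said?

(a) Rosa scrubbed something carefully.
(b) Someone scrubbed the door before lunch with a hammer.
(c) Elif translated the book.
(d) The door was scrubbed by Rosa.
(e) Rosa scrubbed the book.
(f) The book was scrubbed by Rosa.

(a) Entailed — this follows by dropping conjuncts from the scrubbing event's description.
(b) Entailed — the original entails any weakening of itself; this just drops 'carefully' and generalizes the agent.
(c) Not entailed — 'was translating' is progressive on an accomplishment; it does not entail the completed 'translated'.
(d) Entailed — dropping 'with a hammer', 'carefully', 'before lunch' leaves a sub-description the original still satisfies.
(e) Not entailed — Rosa scrubbed the door, not the book; the book belongs to the translating event.
(f) Not entailed — Rosa scrubbed the door, not the book; the book belongs to the translating event.

(a), (b), (d)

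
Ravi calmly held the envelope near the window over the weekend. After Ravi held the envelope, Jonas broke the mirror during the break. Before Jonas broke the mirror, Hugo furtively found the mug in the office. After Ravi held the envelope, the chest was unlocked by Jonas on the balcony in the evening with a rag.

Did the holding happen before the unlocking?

The narrative orders the holding before the unlocking.

yes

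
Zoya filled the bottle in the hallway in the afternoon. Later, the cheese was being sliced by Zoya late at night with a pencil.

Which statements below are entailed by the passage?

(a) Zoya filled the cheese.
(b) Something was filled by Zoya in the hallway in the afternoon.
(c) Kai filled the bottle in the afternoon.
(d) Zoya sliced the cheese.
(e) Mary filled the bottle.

(b)

(a) Not entailed — Zoya filled the bottle, not the cheese; the cheese belongs to the slicing event.
(b) Entailed — this follows by dropping conjuncts from the filling event's description.
(c) Not entailed — the passage has Zoya filling the bottle, not Kai.
(d) Not entailed — 'was slicing' is progressive on an accomplishment; it does not entail the completed 'sliced'.
(e) Not entailed — the passage has Zoya filling the bottle, not Mary.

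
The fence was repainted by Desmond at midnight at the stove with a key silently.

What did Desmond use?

a key

'with a key' marks the instrument of the repainting event.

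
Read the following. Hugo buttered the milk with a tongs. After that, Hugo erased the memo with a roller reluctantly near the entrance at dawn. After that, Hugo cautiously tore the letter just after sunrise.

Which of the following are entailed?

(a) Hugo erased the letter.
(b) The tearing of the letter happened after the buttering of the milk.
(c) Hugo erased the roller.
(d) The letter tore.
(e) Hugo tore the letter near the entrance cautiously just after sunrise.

(a) Not entailed — Hugo erased the memo, not the letter; the letter belongs to the tearing event.
(b) Entailed — the narrative places the buttering before the tearing.
(c) Not entailed — the roller is the instrument, not what was erased.
(d) Entailed — 'Hugo tore the letter' is causative; it entails the inchoative 'the letter tore'.
(e) Not entailed — 'near the entrance' adds information not in the original event.

(b), (d)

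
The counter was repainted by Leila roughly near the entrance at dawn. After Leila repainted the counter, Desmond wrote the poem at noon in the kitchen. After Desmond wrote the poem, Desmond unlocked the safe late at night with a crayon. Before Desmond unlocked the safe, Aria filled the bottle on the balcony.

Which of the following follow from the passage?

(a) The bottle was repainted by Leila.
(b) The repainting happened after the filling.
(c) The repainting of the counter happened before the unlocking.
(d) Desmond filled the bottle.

(a) Not entailed — Leila repainted the counter, not the bottle; the bottle belongs to the filling event.
(b) Not entailed — the narrative doesn't order the filling relative to the repainting.
(c) Entailed — the narrative places the repainting before the unlocking.
(d) Not entailed — the passage has Aria filling the bottle, not Desmond.

(c)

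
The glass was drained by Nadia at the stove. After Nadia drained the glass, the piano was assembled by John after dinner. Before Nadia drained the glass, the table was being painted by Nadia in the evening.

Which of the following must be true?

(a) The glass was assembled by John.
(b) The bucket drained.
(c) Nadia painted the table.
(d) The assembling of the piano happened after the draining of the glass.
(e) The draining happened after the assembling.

(d)

(a) Not entailed — John assembled the piano, not the glass; the glass belongs to the draining event.
(b) Not entailed — the glass is what drained, not the bucket.
(c) Not entailed — 'was painting' is progressive on an accomplishment; it does not entail the completed 'painted'.
(d) Entailed — the narrative places the draining before the assembling.
(e) Not entailed — the narrative places the draining before the assembling, not after.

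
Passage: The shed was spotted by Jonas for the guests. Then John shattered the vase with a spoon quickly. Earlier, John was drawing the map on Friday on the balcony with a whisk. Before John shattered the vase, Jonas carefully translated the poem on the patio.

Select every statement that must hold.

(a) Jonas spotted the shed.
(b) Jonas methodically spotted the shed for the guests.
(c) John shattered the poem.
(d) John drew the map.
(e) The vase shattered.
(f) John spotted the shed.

(a), (e)

(a) Entailed — this follows by dropping conjuncts from the spotting event's description.
(b) Not entailed — 'methodically' adds information not in the original event.
(c) Not entailed — John shattered the vase, not the poem; the poem belongs to the translating event.
(d) Not entailed — 'was drawing' is progressive on an accomplishment; it does not entail the completed 'drew'.
(e) Entailed — 'John shattered the vase' is causative; it entails the inchoative 'the vase shattered'.
(f) Not entailed — the passage has Jonas spotting the shed, not John.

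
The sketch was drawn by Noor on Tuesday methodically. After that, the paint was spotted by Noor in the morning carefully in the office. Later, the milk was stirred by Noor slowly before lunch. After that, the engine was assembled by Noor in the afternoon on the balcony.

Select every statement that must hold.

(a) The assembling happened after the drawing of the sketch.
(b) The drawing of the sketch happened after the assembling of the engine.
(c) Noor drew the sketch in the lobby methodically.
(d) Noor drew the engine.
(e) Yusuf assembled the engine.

(a) Entailed — the narrative places the drawing before the assembling.
(b) Not entailed — the narrative places the drawing before the assembling, not after.
(c) Not entailed — 'in the lobby' adds information not in the original event.
(d) Not entailed — Noor drew the sketch, not the engine; the engine belongs to the assembling event.
(e) Not entailed — the passage has Noor assembling the engine, not Yusuf.

(a)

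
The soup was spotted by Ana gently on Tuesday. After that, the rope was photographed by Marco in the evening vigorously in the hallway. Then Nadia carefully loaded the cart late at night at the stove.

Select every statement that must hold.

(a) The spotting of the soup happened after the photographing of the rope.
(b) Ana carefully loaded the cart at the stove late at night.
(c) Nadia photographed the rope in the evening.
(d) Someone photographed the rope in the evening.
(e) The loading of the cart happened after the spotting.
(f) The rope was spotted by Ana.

(d), (e)

(a) Not entailed — the narrative places the spotting before the photographing, not after.
(b) Not entailed — the passage has Nadia loading the cart, not Ana.
(c) Not entailed — the passage has Marco photographing the rope, not Nadia.
(d) Entailed — dropping 'vigorously', 'in the hallway' and generalizing the agent leaves a sub-description the original still satisfies.
(e) Entailed — the narrative places the spotting before the loading.
(f) Not entailed — Ana spotted the soup, not the rope; the rope belongs to the photographing event.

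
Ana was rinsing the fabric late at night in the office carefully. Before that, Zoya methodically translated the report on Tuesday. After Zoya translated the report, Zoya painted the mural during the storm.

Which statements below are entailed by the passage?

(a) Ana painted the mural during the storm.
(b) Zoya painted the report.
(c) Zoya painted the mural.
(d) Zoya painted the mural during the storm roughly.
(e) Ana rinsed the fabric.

(c), (e)

(a) Not entailed — the passage has Zoya painting the mural, not Ana.
(b) Not entailed — Zoya painted the mural, not the report; the report belongs to the translating event.
(c) Entailed — dropping 'during the storm' leaves a sub-description the original still satisfies.
(d) Not entailed — 'roughly' adds information not in the original event.
(e) Entailed — 'rinse' is an activity; 'was rinsing' entails that some rinsing happened, so 'rinsed' holds.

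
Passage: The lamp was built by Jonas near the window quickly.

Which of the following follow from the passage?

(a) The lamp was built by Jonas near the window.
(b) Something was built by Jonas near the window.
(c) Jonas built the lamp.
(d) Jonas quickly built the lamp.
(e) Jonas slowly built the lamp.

(a) Entailed — the original entails any weakening of itself; this just drops 'quickly'.
(b) Entailed — the original entails any weakening of itself; this just drops 'quickly' and generalizes the patient.
(c) Entailed — every conjunct here is already in the original building event.
(d) Entailed — every conjunct here is already in the original building event.
(e) Not entailed — 'slowly' adds a manner not in (and inconsistent with) the original.

(a), (b), (c), (d)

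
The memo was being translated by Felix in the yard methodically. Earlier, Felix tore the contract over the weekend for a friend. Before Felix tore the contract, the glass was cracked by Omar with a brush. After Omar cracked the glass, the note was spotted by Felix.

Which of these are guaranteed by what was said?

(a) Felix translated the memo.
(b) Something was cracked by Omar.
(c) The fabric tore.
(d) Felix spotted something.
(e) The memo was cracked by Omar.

(a) Not entailed — 'was translating' is progressive on an accomplishment; it does not entail the completed 'translated'.
(b) Entailed — dropping 'with a brush' and generalizing the patient leaves a sub-description the original still satisfies.
(c) Not entailed — the contract is what tore, not the fabric.
(d) Entailed — this follows by dropping conjuncts from the spotting event's description.
(e) Not entailed — Omar cracked the glass, not the memo; the memo belongs to the translating event.

(b), (d)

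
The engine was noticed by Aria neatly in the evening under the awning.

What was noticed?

'the engine' marks the patient of the noticing event.

the engine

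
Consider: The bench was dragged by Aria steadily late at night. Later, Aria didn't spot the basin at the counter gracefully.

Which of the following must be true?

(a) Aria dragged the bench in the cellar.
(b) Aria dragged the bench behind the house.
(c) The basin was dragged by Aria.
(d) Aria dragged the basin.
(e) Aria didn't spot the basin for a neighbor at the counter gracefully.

(a) Not entailed — 'in the cellar' adds information not in the original event.
(b) Not entailed — 'behind the house' adds information not in the original event.
(c) Not entailed — Aria dragged the bench, not the basin; the basin belongs to the spotting event.
(d) Not entailed — Aria dragged the bench, not the basin; the basin belongs to the spotting event.
(e) Entailed — under negation, adding a further restriction is entailed: if no such spotting event occurred, none occurred for a neighbor either.

(e)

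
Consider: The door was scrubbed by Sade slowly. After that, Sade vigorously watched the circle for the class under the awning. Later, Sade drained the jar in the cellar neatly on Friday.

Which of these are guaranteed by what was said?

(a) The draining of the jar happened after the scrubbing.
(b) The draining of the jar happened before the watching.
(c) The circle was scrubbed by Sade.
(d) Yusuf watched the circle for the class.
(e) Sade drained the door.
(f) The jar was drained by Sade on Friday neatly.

(a) Entailed — the narrative places the scrubbing before the draining.
(b) Not entailed — the narrative places the watching before the draining, not after.
(c) Not entailed — Sade scrubbed the door, not the circle; the circle belongs to the watching event.
(d) Not entailed — the passage has Sade watching the circle, not Yusuf.
(e) Not entailed — Sade drained the jar, not the door; the door belongs to the scrubbing event.
(f) Entailed — the original entails any weakening of itself; this just drops 'in the cellar'.

(a), (f)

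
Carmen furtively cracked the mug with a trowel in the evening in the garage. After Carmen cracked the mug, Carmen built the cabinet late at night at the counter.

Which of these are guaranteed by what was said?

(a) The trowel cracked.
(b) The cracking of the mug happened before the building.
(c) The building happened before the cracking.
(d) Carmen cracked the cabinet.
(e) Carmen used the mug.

(b)

(a) Not entailed — the mug is what cracked, not the trowel.
(b) Entailed — the narrative places the cracking before the building.
(c) Not entailed — the narrative places the cracking before the building, not after.
(d) Not entailed — Carmen cracked the mug, not the cabinet; the cabinet belongs to the building event.
(e) Not entailed — the mug is the patient, not an instrument — Carmen used a trowel.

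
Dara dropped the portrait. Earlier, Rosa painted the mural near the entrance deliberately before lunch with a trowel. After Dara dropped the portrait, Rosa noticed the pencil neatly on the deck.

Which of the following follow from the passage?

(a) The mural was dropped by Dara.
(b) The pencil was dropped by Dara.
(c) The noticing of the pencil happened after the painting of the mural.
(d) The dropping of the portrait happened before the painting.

(a) Not entailed — Dara dropped the portrait, not the mural; the mural belongs to the painting event.
(b) Not entailed — Dara dropped the portrait, not the pencil; the pencil belongs to the noticing event.
(c) Entailed — the narrative places the painting before the noticing.
(d) Not entailed — the narrative places the painting before the dropping, not after.

(c)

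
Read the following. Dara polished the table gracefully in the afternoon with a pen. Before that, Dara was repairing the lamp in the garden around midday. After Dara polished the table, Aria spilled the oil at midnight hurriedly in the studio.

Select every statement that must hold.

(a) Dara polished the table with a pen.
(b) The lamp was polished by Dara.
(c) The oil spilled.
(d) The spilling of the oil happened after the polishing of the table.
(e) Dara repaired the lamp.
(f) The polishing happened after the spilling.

(a), (c), (d)

(a) Entailed — the original entails any weakening of itself; this just drops 'gracefully', 'in the afternoon'.
(b) Not entailed — Dara polished the table, not the lamp; the lamp belongs to the repairing event.
(c) Entailed — 'Aria spilled the oil' is causative; it entails the inchoative 'the oil spilled'.
(d) Entailed — the narrative places the polishing before the spilling.
(e) Not entailed — 'was repairing' is progressive on an accomplishment; it does not entail the completed 'repaired'.
(f) Not entailed — the narrative places the polishing before the spilling, not after.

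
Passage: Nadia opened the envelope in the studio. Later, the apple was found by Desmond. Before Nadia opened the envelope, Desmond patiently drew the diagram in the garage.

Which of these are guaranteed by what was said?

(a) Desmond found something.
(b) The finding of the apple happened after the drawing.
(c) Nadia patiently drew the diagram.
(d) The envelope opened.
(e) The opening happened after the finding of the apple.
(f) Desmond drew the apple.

(a), (b), (d)

(a) Entailed — generalizing the patient leaves a sub-description the original still satisfies.
(b) Entailed — the narrative places the drawing before the finding.
(c) Not entailed — the passage has Desmond drawing the diagram, not Nadia.
(d) Entailed — 'Nadia opened the envelope' is causative; it entails the inchoative 'the envelope opened'.
(e) Not entailed — the narrative places the opening before the finding, not after.
(f) Not entailed — Desmond drew the diagram, not the apple; the apple belongs to the finding event.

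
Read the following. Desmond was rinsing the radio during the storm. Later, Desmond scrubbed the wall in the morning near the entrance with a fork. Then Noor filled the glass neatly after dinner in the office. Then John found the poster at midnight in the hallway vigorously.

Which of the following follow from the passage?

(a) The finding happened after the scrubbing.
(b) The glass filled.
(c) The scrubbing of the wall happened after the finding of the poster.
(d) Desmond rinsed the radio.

(a) Entailed — the narrative places the scrubbing before the finding.
(b) Entailed — 'Noor filled the glass' is causative; it entails the inchoative 'the glass filled'.
(c) Not entailed — the narrative places the scrubbing before the finding, not after.
(d) Entailed — 'rinse' is an activity; 'was rinsing' entails that some rinsing happened, so 'rinsed' holds.

(a), (b), (d)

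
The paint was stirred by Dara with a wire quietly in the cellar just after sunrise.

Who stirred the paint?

'Dara' marks the agent of the stirring event.

Dara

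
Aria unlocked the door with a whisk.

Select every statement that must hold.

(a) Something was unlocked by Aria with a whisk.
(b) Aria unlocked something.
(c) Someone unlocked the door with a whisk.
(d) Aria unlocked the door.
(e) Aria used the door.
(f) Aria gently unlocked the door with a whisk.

(a), (b), (c), (d)

(a) Entailed — every conjunct here is already in the original unlocking event.
(b) Entailed — dropping 'with a whisk' and generalizing the patient leaves a sub-description the original still satisfies.
(c) Entailed — this follows by dropping conjuncts from the unlocking event's description.
(d) Entailed — the original entails any weakening of itself; this just drops 'with a whisk'.
(e) Not entailed — the door is the patient, not an instrument — Aria used a whisk.
(f) Not entailed — 'gently' adds information not in the original event.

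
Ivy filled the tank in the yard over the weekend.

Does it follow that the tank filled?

yes

'Ivy filled the tank' is the causative; it entails the inchoative 'the tank filled'.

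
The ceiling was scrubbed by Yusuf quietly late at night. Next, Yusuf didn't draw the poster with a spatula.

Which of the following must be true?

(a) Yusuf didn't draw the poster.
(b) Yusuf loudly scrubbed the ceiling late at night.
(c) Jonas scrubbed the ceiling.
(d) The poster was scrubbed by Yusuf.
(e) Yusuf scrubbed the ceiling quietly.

(a) Not entailed — dropping 'with a spatula' under negation is not valid — the original leaves open that Yusuf drew the poster some other way.
(b) Not entailed — 'loudly' adds a manner not in (and inconsistent with) the original.
(c) Not entailed — the passage has Yusuf scrubbing the ceiling, not Jonas.
(d) Not entailed — Yusuf scrubbed the ceiling, not the poster; the poster belongs to the drawing event.
(e) Entailed — the original entails any weakening of itself; this just drops 'late at night'.

(e)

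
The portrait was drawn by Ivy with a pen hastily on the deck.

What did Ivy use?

a pen

'with a pen' marks the instrument of the drawing event.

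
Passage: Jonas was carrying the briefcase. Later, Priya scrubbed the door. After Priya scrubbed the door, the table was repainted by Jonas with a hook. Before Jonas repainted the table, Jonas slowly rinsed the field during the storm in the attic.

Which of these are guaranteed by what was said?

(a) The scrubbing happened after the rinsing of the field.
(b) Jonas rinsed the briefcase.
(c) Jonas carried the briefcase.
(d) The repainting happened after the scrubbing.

(a) Not entailed — the narrative doesn't order the rinsing relative to the scrubbing.
(b) Not entailed — Jonas rinsed the field, not the briefcase; the briefcase belongs to the carrying event.
(c) Entailed — 'carry' is an activity; 'was carrying' entails that some carrying happened, so 'carried' holds.
(d) Entailed — the narrative places the scrubbing before the repainting.

(c), (d)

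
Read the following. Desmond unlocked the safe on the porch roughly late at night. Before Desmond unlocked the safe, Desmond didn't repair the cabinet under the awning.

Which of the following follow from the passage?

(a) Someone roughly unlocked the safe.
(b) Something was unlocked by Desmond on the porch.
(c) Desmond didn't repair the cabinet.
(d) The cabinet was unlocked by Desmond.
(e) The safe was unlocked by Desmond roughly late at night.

(a), (b), (e)

(a) Entailed — this follows by dropping conjuncts from the unlocking event's description.
(b) Entailed — every conjunct here is already in the original unlocking event.
(c) Not entailed — dropping 'under the awning' under negation is not valid — the original leaves open that Desmond repaired the cabinet some other way.
(d) Not entailed — Desmond unlocked the safe, not the cabinet; the cabinet belongs to the repairing event.
(e) Entailed — this follows by dropping conjuncts from the unlocking event's description.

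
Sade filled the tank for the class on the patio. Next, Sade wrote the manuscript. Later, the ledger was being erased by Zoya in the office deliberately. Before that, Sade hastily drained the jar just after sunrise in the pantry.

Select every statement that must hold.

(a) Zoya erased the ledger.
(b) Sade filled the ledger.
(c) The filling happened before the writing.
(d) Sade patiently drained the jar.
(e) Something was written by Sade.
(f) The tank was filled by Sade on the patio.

(a) Not entailed — 'was erasing' is progressive on an accomplishment; it does not entail the completed 'erased'.
(b) Not entailed — Sade filled the tank, not the ledger; the ledger belongs to the erasing event.
(c) Entailed — the narrative places the filling before the writing.
(d) Not entailed — 'patiently' adds a manner not in (and inconsistent with) the original.
(e) Entailed — generalizing the patient leaves a sub-description the original still satisfies.
(f) Entailed — every conjunct here is already in the original filling event.

(c), (e), (f)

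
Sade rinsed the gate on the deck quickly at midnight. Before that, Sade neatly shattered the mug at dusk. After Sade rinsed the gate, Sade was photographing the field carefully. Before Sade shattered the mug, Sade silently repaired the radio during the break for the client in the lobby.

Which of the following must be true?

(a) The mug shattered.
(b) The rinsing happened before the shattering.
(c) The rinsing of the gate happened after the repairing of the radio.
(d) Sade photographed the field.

(a) Entailed — 'Sade shattered the mug' is causative; it entails the inchoative 'the mug shattered'.
(b) Not entailed — the narrative places the shattering before the rinsing, not after.
(c) Entailed — the narrative places the repairing before the rinsing.
(d) Not entailed — 'was photographing' is progressive on an accomplishment; it does not entail the completed 'photographed'.

(a), (c)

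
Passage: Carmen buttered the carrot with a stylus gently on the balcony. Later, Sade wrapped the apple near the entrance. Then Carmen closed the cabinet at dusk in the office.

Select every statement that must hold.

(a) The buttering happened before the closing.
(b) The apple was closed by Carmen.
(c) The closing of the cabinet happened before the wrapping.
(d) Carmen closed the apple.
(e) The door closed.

(a)

(a) Entailed — the narrative places the buttering before the closing.
(b) Not entailed — Carmen closed the cabinet, not the apple; the apple belongs to the wrapping event.
(c) Not entailed — the narrative places the wrapping before the closing, not after.
(d) Not entailed — Carmen closed the cabinet, not the apple; the apple belongs to the wrapping event.
(e) Not entailed — the cabinet is what closed, not the door.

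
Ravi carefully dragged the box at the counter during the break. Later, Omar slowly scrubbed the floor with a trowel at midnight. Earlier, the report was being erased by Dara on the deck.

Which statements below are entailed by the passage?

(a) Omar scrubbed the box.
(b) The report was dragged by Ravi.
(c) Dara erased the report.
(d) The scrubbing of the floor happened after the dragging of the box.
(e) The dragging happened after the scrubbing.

(d)

(a) Not entailed — Omar scrubbed the floor, not the box; the box belongs to the dragging event.
(b) Not entailed — Ravi dragged the box, not the report; the report belongs to the erasing event.
(c) Not entailed — 'was erasing' is progressive on an accomplishment; it does not entail the completed 'erased'.
(d) Entailed — the narrative places the dragging before the scrubbing.
(e) Not entailed — the narrative places the dragging before the scrubbing, not after.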